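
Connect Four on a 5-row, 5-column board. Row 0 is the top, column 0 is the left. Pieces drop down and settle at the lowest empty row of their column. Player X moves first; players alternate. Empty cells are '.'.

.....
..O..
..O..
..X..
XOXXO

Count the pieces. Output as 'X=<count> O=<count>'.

X=4 O=4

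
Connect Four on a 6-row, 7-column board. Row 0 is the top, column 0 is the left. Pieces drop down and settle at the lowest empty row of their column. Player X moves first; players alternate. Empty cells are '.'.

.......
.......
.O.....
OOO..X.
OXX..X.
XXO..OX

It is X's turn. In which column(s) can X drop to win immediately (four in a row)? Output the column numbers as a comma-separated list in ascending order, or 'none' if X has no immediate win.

col 0: drop X → no win
col 1: drop X → no win
col 2: drop X → no win
col 3: drop X → no win
col 4: drop X → no win
col 5: drop X → no win
col 6: drop X → no win

Answer: none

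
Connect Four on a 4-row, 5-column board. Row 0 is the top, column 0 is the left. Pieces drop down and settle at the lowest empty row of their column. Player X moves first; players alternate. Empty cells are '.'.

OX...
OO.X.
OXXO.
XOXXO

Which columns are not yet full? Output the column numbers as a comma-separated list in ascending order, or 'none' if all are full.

Answer: 2,3,4

Derivation:
col 0: top cell = 'O' → FULL
col 1: top cell = 'X' → FULL
col 2: top cell = '.' → open
col 3: top cell = '.' → open
col 4: top cell = '.' → open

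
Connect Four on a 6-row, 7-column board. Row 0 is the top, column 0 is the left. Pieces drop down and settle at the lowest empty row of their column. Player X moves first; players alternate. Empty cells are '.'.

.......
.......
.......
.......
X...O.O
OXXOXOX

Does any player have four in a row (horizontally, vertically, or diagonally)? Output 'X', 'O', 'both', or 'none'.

none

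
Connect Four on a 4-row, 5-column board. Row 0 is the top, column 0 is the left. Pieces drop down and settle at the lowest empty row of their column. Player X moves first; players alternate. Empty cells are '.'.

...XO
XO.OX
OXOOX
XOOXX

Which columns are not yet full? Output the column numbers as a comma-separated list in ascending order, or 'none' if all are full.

col 0: top cell = '.' → open
col 1: top cell = '.' → open
col 2: top cell = '.' → open
col 3: top cell = 'X' → FULL
col 4: top cell = 'O' → FULL

Answer: 0,1,2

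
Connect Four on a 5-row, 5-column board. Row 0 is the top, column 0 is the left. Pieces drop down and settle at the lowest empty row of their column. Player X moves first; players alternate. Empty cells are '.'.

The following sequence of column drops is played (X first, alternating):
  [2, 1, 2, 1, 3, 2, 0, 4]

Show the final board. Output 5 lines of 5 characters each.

Move 1: X drops in col 2, lands at row 4
Move 2: O drops in col 1, lands at row 4
Move 3: X drops in col 2, lands at row 3
Move 4: O drops in col 1, lands at row 3
Move 5: X drops in col 3, lands at row 4
Move 6: O drops in col 2, lands at row 2
Move 7: X drops in col 0, lands at row 4
Move 8: O drops in col 4, lands at row 4

Answer: .....
.....
..O..
.OX..
XOXXO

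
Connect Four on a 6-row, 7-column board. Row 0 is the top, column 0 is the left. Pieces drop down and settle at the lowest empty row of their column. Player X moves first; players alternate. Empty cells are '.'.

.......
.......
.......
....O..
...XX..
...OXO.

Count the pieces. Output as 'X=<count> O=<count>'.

X=3 O=3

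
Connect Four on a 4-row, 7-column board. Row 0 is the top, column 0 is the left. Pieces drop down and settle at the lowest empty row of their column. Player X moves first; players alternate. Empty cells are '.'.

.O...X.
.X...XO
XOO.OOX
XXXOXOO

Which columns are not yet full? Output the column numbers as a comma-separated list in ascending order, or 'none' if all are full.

col 0: top cell = '.' → open
col 1: top cell = 'O' → FULL
col 2: top cell = '.' → open
col 3: top cell = '.' → open
col 4: top cell = '.' → open
col 5: top cell = 'X' → FULL
col 6: top cell = '.' → open

Answer: 0,2,3,4,6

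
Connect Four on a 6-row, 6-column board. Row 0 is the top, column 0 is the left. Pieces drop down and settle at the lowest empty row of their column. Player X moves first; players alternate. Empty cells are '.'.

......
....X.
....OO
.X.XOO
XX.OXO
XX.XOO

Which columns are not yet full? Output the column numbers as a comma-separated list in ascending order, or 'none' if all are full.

col 0: top cell = '.' → open
col 1: top cell = '.' → open
col 2: top cell = '.' → open
col 3: top cell = '.' → open
col 4: top cell = '.' → open
col 5: top cell = '.' → open

Answer: 0,1,2,3,4,5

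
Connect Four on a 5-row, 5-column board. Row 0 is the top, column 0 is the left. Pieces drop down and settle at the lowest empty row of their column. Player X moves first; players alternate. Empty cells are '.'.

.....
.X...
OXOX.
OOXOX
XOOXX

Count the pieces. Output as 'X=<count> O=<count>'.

X=8 O=7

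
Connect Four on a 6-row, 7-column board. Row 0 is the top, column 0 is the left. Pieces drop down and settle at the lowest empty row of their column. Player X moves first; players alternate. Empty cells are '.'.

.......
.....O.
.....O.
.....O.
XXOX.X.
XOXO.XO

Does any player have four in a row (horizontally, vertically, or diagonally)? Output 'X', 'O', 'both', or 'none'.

none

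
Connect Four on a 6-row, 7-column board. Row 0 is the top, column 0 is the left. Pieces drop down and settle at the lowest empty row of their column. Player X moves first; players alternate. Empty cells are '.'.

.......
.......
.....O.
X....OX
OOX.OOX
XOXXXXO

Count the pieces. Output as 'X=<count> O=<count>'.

X=9 O=8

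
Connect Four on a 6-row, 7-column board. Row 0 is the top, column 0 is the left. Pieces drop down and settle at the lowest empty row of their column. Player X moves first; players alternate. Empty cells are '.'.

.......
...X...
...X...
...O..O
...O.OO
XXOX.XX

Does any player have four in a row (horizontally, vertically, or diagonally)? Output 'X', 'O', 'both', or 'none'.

none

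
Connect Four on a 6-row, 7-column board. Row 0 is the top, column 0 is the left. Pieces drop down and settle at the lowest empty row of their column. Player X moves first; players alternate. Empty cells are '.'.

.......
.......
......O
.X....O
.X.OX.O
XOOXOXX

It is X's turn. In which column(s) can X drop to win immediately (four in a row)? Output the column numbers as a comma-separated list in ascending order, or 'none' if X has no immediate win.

col 0: drop X → no win
col 1: drop X → no win
col 2: drop X → no win
col 3: drop X → no win
col 4: drop X → no win
col 5: drop X → no win
col 6: drop X → no win

Answer: none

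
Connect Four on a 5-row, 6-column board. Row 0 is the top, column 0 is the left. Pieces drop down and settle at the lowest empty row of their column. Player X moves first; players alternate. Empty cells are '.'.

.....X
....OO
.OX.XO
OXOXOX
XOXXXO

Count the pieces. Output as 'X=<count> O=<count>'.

X=10 O=9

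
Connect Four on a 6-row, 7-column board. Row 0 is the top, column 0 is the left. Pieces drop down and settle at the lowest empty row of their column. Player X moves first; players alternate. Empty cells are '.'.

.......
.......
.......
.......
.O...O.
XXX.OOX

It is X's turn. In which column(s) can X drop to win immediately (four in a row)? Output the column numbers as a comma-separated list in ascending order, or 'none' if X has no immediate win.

col 0: drop X → no win
col 1: drop X → no win
col 2: drop X → no win
col 3: drop X → WIN!
col 4: drop X → no win
col 5: drop X → no win
col 6: drop X → no win

Answer: 3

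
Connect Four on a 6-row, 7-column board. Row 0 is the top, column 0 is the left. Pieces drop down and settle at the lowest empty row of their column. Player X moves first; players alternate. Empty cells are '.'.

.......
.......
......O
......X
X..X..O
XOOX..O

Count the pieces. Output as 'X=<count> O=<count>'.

X=5 O=5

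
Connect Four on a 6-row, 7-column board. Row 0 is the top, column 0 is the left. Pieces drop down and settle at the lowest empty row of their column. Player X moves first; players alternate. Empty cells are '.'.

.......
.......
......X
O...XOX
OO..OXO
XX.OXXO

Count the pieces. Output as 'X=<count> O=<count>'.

X=8 O=8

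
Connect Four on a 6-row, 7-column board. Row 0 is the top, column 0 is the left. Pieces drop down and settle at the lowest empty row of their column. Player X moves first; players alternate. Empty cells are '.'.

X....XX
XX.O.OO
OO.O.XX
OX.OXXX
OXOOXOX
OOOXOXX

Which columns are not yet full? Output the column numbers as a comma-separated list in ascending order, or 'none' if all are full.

Answer: 1,2,3,4

Derivation:
col 0: top cell = 'X' → FULL
col 1: top cell = '.' → open
col 2: top cell = '.' → open
col 3: top cell = '.' → open
col 4: top cell = '.' → open
col 5: top cell = 'X' → FULL
col 6: top cell = 'X' → FULL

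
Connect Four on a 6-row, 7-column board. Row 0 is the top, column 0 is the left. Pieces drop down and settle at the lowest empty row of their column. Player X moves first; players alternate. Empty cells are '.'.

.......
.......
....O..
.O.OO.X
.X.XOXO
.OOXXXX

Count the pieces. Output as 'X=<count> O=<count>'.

X=8 O=8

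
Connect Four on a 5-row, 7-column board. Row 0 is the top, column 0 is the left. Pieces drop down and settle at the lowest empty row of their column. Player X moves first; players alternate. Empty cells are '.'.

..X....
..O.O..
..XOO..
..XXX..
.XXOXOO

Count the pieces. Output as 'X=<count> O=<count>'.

X=8 O=7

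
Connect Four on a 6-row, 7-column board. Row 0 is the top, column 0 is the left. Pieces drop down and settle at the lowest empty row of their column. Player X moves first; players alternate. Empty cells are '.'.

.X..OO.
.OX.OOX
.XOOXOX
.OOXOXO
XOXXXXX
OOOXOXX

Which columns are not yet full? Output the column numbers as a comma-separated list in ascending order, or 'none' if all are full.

Answer: 0,2,3,6

Derivation:
col 0: top cell = '.' → open
col 1: top cell = 'X' → FULL
col 2: top cell = '.' → open
col 3: top cell = '.' → open
col 4: top cell = 'O' → FULL
col 5: top cell = 'O' → FULL
col 6: top cell = '.' → open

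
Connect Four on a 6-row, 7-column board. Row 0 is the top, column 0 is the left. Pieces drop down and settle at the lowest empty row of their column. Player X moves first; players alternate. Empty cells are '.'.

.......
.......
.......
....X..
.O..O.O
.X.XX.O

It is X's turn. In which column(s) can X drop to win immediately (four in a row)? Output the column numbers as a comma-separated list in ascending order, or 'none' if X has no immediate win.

col 0: drop X → no win
col 1: drop X → no win
col 2: drop X → WIN!
col 3: drop X → no win
col 4: drop X → no win
col 5: drop X → no win
col 6: drop X → no win

Answer: 2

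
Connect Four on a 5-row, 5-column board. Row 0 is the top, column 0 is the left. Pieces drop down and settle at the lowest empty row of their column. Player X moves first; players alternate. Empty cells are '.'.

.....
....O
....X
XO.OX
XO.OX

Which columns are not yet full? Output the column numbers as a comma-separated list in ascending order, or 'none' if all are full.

col 0: top cell = '.' → open
col 1: top cell = '.' → open
col 2: top cell = '.' → open
col 3: top cell = '.' → open
col 4: top cell = '.' → open

Answer: 0,1,2,3,4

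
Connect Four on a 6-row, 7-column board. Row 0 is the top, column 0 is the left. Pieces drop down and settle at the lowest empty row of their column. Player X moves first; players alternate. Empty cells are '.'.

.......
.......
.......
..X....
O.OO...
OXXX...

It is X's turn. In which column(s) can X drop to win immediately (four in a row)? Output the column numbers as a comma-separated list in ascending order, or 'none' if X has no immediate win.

Answer: 4

Derivation:
col 0: drop X → no win
col 1: drop X → no win
col 2: drop X → no win
col 3: drop X → no win
col 4: drop X → WIN!
col 5: drop X → no win
col 6: drop X → no win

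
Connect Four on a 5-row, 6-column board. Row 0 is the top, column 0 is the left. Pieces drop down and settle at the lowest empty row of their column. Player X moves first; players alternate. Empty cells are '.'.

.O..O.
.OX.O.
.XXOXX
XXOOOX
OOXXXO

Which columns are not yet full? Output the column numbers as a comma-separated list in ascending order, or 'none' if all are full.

col 0: top cell = '.' → open
col 1: top cell = 'O' → FULL
col 2: top cell = '.' → open
col 3: top cell = '.' → open
col 4: top cell = 'O' → FULL
col 5: top cell = '.' → open

Answer: 0,2,3,5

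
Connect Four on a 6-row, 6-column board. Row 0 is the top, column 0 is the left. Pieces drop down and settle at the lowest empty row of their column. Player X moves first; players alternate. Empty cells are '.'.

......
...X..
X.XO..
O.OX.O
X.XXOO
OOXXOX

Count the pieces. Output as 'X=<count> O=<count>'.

X=10 O=9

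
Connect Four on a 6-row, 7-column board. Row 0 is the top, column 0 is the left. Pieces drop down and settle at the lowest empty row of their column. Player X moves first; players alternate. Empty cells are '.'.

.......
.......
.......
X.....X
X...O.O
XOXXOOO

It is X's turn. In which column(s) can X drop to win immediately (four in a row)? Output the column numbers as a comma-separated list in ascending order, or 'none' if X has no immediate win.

Answer: 0

Derivation:
col 0: drop X → WIN!
col 1: drop X → no win
col 2: drop X → no win
col 3: drop X → no win
col 4: drop X → no win
col 5: drop X → no win
col 6: drop X → no win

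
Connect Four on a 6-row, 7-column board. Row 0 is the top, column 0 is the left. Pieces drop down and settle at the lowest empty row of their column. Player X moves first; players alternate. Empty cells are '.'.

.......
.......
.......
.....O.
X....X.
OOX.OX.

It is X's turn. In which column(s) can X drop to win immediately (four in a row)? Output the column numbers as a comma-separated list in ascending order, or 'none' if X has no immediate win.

Answer: none

Derivation:
col 0: drop X → no win
col 1: drop X → no win
col 2: drop X → no win
col 3: drop X → no win
col 4: drop X → no win
col 5: drop X → no win
col 6: drop X → no win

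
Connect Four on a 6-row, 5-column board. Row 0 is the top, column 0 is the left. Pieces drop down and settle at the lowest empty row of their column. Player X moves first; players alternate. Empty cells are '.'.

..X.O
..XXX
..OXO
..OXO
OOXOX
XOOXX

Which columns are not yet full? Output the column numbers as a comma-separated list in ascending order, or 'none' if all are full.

col 0: top cell = '.' → open
col 1: top cell = '.' → open
col 2: top cell = 'X' → FULL
col 3: top cell = '.' → open
col 4: top cell = 'O' → FULL

Answer: 0,1,3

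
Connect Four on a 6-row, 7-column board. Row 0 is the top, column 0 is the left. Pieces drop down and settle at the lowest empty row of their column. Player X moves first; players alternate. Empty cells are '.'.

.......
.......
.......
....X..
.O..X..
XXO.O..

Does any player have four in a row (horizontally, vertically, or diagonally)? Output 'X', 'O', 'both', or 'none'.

none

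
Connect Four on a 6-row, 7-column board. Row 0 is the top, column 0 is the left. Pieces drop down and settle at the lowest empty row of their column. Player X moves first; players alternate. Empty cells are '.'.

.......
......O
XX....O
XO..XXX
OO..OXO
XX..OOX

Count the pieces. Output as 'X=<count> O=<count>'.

X=10 O=9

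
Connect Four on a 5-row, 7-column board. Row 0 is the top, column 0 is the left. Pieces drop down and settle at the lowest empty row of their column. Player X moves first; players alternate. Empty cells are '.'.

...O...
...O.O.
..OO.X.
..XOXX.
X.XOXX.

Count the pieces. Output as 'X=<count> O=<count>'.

X=8 O=7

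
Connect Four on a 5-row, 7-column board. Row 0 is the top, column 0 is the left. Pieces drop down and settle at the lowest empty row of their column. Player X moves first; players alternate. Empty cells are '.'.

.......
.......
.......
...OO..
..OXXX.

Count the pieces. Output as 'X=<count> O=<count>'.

X=3 O=3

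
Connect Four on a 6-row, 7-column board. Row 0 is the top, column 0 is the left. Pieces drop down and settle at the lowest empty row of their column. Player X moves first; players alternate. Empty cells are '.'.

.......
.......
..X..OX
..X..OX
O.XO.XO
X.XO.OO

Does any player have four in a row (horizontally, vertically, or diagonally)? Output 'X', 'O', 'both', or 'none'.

X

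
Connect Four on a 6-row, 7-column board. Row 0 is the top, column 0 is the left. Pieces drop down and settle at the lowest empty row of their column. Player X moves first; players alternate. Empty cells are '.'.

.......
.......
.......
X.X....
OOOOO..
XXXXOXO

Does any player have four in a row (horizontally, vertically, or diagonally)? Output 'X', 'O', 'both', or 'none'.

both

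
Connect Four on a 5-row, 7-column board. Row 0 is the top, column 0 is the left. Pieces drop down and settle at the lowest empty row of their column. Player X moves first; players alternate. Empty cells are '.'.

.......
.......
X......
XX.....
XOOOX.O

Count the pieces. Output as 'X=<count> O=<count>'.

X=5 O=4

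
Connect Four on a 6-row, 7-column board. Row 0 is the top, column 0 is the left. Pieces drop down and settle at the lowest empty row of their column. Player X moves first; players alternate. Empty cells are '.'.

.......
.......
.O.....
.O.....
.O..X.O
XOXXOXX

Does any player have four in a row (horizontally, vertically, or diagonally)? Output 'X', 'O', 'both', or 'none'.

O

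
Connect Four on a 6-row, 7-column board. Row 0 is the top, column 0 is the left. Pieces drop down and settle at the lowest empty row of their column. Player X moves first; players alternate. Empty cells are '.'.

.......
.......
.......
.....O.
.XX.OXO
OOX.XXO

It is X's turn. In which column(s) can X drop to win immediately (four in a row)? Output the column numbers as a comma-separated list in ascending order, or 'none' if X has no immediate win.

col 0: drop X → no win
col 1: drop X → no win
col 2: drop X → no win
col 3: drop X → WIN!
col 4: drop X → no win
col 5: drop X → no win
col 6: drop X → no win

Answer: 3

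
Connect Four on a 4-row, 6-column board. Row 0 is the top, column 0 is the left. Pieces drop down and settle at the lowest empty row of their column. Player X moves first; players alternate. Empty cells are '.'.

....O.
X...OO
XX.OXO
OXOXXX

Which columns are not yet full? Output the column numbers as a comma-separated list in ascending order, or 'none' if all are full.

Answer: 0,1,2,3,5

Derivation:
col 0: top cell = '.' → open
col 1: top cell = '.' → open
col 2: top cell = '.' → open
col 3: top cell = '.' → open
col 4: top cell = 'O' → FULL
col 5: top cell = '.' → open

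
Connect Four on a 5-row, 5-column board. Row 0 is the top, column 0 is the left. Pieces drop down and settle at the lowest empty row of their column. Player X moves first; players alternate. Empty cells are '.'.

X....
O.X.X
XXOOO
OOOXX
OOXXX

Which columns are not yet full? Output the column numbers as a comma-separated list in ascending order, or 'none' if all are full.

Answer: 1,2,3,4

Derivation:
col 0: top cell = 'X' → FULL
col 1: top cell = '.' → open
col 2: top cell = '.' → open
col 3: top cell = '.' → open
col 4: top cell = '.' → open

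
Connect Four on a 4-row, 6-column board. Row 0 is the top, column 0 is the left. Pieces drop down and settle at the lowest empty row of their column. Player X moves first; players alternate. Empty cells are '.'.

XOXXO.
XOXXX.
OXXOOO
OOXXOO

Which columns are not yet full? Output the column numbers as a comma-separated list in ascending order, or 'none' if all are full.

Answer: 5

Derivation:
col 0: top cell = 'X' → FULL
col 1: top cell = 'O' → FULL
col 2: top cell = 'X' → FULL
col 3: top cell = 'X' → FULL
col 4: top cell = 'O' → FULL
col 5: top cell = '.' → open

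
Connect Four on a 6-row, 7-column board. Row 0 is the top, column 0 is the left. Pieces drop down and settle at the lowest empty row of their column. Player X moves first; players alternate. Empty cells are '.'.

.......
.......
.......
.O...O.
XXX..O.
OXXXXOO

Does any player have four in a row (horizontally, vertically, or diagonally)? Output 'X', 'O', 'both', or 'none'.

X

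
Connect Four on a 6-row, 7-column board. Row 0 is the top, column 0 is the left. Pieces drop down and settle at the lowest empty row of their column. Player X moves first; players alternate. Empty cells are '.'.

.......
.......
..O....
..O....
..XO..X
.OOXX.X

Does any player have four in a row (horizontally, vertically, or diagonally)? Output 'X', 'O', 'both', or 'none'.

none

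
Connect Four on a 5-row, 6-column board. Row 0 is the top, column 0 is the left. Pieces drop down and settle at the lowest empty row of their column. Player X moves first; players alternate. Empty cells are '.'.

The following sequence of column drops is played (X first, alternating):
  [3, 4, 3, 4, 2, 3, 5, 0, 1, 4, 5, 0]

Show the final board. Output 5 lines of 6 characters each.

Answer: ......
......
...OO.
O..XOX
OXXXOX

Derivation:
Move 1: X drops in col 3, lands at row 4
Move 2: O drops in col 4, lands at row 4
Move 3: X drops in col 3, lands at row 3
Move 4: O drops in col 4, lands at row 3
Move 5: X drops in col 2, lands at row 4
Move 6: O drops in col 3, lands at row 2
Move 7: X drops in col 5, lands at row 4
Move 8: O drops in col 0, lands at row 4
Move 9: X drops in col 1, lands at row 4
Move 10: O drops in col 4, lands at row 2
Move 11: X drops in col 5, lands at row 3
Move 12: O drops in col 0, lands at row 3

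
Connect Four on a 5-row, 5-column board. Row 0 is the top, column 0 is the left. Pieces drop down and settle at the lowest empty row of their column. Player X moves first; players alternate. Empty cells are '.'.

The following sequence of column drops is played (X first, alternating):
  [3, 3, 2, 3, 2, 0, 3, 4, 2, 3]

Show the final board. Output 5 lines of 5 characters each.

Answer: ...O.
...X.
..XO.
..XO.
O.XXO

Derivation:
Move 1: X drops in col 3, lands at row 4
Move 2: O drops in col 3, lands at row 3
Move 3: X drops in col 2, lands at row 4
Move 4: O drops in col 3, lands at row 2
Move 5: X drops in col 2, lands at row 3
Move 6: O drops in col 0, lands at row 4
Move 7: X drops in col 3, lands at row 1
Move 8: O drops in col 4, lands at row 4
Move 9: X drops in col 2, lands at row 2
Move 10: O drops in col 3, lands at row 0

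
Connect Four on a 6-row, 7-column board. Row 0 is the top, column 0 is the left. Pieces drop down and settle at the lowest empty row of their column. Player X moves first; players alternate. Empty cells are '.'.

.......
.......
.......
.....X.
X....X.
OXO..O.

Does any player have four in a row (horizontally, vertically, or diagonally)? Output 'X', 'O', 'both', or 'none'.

none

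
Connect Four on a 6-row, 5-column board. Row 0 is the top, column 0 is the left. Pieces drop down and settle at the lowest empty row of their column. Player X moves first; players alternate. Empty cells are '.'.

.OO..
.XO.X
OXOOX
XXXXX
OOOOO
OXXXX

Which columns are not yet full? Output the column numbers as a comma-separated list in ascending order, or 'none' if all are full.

Answer: 0,3,4

Derivation:
col 0: top cell = '.' → open
col 1: top cell = 'O' → FULL
col 2: top cell = 'O' → FULL
col 3: top cell = '.' → open
col 4: top cell = '.' → open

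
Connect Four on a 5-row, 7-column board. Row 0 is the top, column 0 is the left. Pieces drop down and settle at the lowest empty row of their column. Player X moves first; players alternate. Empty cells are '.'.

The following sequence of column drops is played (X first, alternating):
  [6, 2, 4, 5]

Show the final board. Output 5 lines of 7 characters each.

Answer: .......
.......
.......
.......
..O.XOX

Derivation:
Move 1: X drops in col 6, lands at row 4
Move 2: O drops in col 2, lands at row 4
Move 3: X drops in col 4, lands at row 4
Move 4: O drops in col 5, lands at row 4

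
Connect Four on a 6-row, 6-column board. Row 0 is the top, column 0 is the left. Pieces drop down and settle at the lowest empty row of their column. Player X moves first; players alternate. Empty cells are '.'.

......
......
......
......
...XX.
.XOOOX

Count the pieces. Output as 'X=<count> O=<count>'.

X=4 O=3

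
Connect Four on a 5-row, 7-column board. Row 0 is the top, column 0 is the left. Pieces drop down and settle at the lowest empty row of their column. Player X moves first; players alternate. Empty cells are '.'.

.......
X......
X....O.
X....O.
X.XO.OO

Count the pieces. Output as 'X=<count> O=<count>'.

X=5 O=5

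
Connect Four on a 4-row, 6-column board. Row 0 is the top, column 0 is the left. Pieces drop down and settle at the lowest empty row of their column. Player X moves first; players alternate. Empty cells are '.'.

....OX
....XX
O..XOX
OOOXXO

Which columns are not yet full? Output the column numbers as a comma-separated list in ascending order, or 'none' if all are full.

col 0: top cell = '.' → open
col 1: top cell = '.' → open
col 2: top cell = '.' → open
col 3: top cell = '.' → open
col 4: top cell = 'O' → FULL
col 5: top cell = 'X' → FULL

Answer: 0,1,2,3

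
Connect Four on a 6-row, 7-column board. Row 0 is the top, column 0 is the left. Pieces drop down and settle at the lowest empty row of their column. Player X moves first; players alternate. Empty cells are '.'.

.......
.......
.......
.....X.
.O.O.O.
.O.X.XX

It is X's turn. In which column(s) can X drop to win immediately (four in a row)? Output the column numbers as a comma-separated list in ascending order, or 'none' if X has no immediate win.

col 0: drop X → no win
col 1: drop X → no win
col 2: drop X → no win
col 3: drop X → no win
col 4: drop X → WIN!
col 5: drop X → no win
col 6: drop X → no win

Answer: 4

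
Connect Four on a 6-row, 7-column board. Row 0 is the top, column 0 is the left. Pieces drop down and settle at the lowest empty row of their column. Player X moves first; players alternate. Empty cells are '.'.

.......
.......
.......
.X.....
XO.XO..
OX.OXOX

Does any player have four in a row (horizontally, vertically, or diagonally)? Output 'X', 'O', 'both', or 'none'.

none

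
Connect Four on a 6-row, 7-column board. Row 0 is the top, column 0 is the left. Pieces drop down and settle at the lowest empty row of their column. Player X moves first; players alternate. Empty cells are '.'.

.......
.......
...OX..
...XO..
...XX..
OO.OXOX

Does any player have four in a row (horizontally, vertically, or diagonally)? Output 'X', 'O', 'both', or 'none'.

none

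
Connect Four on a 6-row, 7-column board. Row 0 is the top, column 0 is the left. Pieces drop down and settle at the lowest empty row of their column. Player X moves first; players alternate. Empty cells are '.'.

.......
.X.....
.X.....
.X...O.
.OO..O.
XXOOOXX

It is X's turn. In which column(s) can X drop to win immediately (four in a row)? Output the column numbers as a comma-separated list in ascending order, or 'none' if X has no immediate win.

col 0: drop X → no win
col 1: drop X → WIN!
col 2: drop X → no win
col 3: drop X → no win
col 4: drop X → no win
col 5: drop X → no win
col 6: drop X → no win

Answer: 1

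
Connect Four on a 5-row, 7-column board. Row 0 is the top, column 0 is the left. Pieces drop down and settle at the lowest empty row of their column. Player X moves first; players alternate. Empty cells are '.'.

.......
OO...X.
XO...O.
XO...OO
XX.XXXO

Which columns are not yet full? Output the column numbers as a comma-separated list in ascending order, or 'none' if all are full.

col 0: top cell = '.' → open
col 1: top cell = '.' → open
col 2: top cell = '.' → open
col 3: top cell = '.' → open
col 4: top cell = '.' → open
col 5: top cell = '.' → open
col 6: top cell = '.' → open

Answer: 0,1,2,3,4,5,6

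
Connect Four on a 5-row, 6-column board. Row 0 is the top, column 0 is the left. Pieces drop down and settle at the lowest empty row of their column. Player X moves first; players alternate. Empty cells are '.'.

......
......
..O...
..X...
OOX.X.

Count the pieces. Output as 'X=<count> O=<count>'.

X=3 O=3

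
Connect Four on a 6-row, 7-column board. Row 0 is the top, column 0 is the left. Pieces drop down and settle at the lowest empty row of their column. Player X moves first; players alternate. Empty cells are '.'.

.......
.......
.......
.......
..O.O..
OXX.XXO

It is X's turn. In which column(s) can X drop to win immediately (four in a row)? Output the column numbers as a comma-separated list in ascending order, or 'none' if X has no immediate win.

Answer: 3

Derivation:
col 0: drop X → no win
col 1: drop X → no win
col 2: drop X → no win
col 3: drop X → WIN!
col 4: drop X → no win
col 5: drop X → no win
col 6: drop X → no win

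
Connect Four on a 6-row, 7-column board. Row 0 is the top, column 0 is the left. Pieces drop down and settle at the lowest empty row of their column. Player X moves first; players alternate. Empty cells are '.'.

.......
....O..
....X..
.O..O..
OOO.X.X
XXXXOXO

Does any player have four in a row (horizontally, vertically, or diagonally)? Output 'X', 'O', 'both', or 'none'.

X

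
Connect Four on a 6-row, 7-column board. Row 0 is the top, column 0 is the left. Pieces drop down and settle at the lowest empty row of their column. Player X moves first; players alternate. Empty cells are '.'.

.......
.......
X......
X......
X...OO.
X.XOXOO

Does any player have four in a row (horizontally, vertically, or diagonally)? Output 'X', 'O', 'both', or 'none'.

X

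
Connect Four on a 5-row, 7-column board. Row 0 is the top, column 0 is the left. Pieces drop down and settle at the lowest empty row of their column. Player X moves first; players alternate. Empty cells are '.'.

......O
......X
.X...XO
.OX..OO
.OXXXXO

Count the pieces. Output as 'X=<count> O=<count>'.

X=8 O=7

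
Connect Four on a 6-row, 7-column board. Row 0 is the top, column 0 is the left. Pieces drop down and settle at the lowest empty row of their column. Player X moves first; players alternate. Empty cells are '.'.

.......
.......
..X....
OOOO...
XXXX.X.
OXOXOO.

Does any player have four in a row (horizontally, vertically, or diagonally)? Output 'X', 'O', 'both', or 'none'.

both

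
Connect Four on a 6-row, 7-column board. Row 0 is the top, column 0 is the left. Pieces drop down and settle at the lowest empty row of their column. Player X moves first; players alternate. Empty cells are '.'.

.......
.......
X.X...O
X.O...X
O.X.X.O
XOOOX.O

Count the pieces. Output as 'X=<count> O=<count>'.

X=8 O=8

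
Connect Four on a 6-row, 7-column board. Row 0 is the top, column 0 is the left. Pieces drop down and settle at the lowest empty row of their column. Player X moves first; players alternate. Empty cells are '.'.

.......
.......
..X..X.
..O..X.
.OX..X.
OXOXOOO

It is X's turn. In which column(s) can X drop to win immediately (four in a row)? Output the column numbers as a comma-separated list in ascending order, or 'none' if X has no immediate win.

col 0: drop X → no win
col 1: drop X → no win
col 2: drop X → no win
col 3: drop X → no win
col 4: drop X → no win
col 5: drop X → WIN!
col 6: drop X → no win

Answer: 5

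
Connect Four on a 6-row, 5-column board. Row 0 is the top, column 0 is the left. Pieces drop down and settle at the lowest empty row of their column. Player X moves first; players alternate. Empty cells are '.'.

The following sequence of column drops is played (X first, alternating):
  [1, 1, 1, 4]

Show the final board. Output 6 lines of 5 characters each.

Move 1: X drops in col 1, lands at row 5
Move 2: O drops in col 1, lands at row 4
Move 3: X drops in col 1, lands at row 3
Move 4: O drops in col 4, lands at row 5

Answer: .....
.....
.....
.X...
.O...
.X..O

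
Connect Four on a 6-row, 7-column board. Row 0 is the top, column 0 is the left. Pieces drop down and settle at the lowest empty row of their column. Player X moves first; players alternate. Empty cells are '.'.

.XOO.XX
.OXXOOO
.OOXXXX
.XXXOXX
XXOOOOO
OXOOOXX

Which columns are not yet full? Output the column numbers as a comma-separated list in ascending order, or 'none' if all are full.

col 0: top cell = '.' → open
col 1: top cell = 'X' → FULL
col 2: top cell = 'O' → FULL
col 3: top cell = 'O' → FULL
col 4: top cell = '.' → open
col 5: top cell = 'X' → FULL
col 6: top cell = 'X' → FULL

Answer: 0,4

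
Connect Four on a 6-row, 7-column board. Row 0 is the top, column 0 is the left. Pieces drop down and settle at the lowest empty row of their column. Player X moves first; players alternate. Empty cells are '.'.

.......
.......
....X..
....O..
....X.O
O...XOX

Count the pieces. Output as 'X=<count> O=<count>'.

X=4 O=4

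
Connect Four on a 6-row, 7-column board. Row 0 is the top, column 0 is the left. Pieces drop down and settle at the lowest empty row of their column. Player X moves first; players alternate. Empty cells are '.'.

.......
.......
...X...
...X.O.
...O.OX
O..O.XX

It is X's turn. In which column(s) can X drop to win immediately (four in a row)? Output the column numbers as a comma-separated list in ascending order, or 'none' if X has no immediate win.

col 0: drop X → no win
col 1: drop X → no win
col 2: drop X → no win
col 3: drop X → no win
col 4: drop X → no win
col 5: drop X → no win
col 6: drop X → no win

Answer: none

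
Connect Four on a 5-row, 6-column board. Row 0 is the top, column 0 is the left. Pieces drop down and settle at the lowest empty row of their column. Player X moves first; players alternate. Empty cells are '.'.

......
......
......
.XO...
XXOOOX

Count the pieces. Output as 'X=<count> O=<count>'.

X=4 O=4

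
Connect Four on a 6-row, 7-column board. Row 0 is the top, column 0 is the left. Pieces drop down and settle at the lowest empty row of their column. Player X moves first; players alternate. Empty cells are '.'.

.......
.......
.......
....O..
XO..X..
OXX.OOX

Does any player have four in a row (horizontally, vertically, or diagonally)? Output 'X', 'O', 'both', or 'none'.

none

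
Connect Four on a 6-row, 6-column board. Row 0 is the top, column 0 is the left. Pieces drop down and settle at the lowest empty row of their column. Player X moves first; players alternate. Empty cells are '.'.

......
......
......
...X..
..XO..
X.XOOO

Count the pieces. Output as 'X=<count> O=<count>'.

X=4 O=4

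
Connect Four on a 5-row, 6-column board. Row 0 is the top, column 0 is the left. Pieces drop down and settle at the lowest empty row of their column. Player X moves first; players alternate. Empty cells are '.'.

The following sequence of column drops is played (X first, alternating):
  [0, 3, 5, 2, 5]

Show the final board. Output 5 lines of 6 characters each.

Answer: ......
......
......
.....X
X.OO.X

Derivation:
Move 1: X drops in col 0, lands at row 4
Move 2: O drops in col 3, lands at row 4
Move 3: X drops in col 5, lands at row 4
Move 4: O drops in col 2, lands at row 4
Move 5: X drops in col 5, lands at row 3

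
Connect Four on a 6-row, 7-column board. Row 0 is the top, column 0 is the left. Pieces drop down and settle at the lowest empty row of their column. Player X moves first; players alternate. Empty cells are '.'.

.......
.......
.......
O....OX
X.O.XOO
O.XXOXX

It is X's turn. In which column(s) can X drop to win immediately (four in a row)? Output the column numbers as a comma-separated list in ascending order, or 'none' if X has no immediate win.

Answer: none

Derivation:
col 0: drop X → no win
col 1: drop X → no win
col 2: drop X → no win
col 3: drop X → no win
col 4: drop X → no win
col 5: drop X → no win
col 6: drop X → no win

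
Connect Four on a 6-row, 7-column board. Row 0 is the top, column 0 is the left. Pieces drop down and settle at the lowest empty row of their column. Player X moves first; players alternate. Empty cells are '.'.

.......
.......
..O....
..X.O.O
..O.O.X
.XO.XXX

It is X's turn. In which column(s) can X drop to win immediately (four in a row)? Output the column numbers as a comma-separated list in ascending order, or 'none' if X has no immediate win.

col 0: drop X → no win
col 1: drop X → no win
col 2: drop X → no win
col 3: drop X → WIN!
col 4: drop X → no win
col 5: drop X → no win
col 6: drop X → no win

Answer: 3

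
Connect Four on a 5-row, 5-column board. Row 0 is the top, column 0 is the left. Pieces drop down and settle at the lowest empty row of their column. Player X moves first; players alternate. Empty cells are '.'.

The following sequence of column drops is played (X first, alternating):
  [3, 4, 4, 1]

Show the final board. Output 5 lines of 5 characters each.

Move 1: X drops in col 3, lands at row 4
Move 2: O drops in col 4, lands at row 4
Move 3: X drops in col 4, lands at row 3
Move 4: O drops in col 1, lands at row 4

Answer: .....
.....
.....
....X
.O.XO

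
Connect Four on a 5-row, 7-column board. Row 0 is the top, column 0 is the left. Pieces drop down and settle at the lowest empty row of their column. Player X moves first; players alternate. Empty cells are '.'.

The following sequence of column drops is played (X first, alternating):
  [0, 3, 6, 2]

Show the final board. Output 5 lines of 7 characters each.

Answer: .......
.......
.......
.......
X.OO..X

Derivation:
Move 1: X drops in col 0, lands at row 4
Move 2: O drops in col 3, lands at row 4
Move 3: X drops in col 6, lands at row 4
Move 4: O drops in col 2, lands at row 4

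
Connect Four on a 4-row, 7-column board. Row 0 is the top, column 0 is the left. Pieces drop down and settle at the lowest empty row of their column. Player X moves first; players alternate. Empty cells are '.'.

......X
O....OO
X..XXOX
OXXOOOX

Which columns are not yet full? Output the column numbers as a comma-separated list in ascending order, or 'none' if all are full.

Answer: 0,1,2,3,4,5

Derivation:
col 0: top cell = '.' → open
col 1: top cell = '.' → open
col 2: top cell = '.' → open
col 3: top cell = '.' → open
col 4: top cell = '.' → open
col 5: top cell = '.' → open
col 6: top cell = 'X' → FULL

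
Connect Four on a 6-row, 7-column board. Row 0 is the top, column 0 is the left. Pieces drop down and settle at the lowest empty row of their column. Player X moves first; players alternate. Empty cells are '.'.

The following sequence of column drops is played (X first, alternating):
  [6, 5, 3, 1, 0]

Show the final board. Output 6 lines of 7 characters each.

Answer: .......
.......
.......
.......
.......
XO.X.OX

Derivation:
Move 1: X drops in col 6, lands at row 5
Move 2: O drops in col 5, lands at row 5
Move 3: X drops in col 3, lands at row 5
Move 4: O drops in col 1, lands at row 5
Move 5: X drops in col 0, lands at row 5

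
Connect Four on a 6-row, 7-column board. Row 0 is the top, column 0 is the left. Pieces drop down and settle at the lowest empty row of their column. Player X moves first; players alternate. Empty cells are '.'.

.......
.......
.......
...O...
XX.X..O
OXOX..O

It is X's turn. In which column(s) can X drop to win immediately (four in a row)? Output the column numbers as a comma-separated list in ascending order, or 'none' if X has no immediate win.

col 0: drop X → no win
col 1: drop X → no win
col 2: drop X → WIN!
col 3: drop X → no win
col 4: drop X → no win
col 5: drop X → no win
col 6: drop X → no win

Answer: 2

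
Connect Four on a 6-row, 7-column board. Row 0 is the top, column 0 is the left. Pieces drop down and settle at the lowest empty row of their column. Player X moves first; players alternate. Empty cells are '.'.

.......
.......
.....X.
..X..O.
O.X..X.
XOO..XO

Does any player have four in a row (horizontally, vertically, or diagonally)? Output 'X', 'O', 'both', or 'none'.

none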